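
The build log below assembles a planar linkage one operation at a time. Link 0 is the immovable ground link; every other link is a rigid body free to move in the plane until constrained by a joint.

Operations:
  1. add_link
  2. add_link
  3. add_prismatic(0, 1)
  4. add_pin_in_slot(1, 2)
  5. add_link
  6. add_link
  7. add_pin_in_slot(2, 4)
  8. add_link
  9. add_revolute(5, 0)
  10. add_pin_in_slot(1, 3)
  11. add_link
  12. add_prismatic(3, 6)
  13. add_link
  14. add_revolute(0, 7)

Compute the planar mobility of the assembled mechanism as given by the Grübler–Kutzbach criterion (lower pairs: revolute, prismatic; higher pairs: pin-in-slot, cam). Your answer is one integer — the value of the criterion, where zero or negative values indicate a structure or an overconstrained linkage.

M = 10

link 0 = ground. State L|J1|J2 = 1|0|0
+link1  2|0|0
+link2  3|0|0
P(0,1) f=1→J1  3|1|0
PS(1,2) f=2→J2  3|1|1
+link3  4|1|1
+link4  5|1|1
PS(2,4) f=2→J2  5|1|2
+link5  6|1|2
R(5,0) f=1→J1  6|2|2
PS(1,3) f=2→J2  6|2|3
+link6  7|2|3
P(3,6) f=1→J1  7|3|3
+link7  8|3|3
R(0,7) f=1→J1  8|4|3
M = 3(8−1)−2·4−3 = 21−8−3 = 10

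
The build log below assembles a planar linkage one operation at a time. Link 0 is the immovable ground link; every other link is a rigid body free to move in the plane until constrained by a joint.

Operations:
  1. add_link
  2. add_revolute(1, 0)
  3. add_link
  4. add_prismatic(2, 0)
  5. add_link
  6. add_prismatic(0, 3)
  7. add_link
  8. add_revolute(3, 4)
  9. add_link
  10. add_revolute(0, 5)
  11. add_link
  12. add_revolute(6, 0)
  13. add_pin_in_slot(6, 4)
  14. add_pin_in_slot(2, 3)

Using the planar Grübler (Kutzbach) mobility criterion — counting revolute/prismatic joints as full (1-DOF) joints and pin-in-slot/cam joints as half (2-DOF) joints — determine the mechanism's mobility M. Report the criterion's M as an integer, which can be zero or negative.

L=1 J1=0 J2=0
add link → L=2 J1=0 J2=0
R@1,0 dof=1 J1 → L=2 J1=1 J2=0
add link → L=3 J1=1 J2=0
P@2,0 dof=1 J1 → L=3 J1=2 J2=0
add link → L=4 J1=2 J2=0
P@0,3 dof=1 J1 → L=4 J1=3 J2=0
add link → L=5 J1=3 J2=0
R@3,4 dof=1 J1 → L=5 J1=4 J2=0
add link → L=6 J1=4 J2=0
R@0,5 dof=1 J1 → L=6 J1=5 J2=0
add link → L=7 J1=5 J2=0
R@6,0 dof=1 J1 → L=7 J1=6 J2=0
PS@6,4 dof=2 J2 → L=7 J1=6 J2=1
PS@2,3 dof=2 J2 → L=7 J1=6 J2=2
M=3(L−1)−2J1−J2=3·6−2·6−2=4

M = 4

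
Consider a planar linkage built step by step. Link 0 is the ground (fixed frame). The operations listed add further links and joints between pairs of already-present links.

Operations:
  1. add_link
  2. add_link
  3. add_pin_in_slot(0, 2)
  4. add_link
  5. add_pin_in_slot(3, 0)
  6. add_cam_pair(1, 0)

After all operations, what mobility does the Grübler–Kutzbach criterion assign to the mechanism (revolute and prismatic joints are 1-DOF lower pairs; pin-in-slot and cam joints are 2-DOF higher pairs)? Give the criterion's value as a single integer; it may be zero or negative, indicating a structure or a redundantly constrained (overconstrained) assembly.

[1;0;0] (link 0 is ground)
L+ [2;0;0]
L+ [3;0;0]
PS(0,2)∈J2 [3;0;1]
L+ [4;0;1]
PS(3,0)∈J2 [4;0;2]
C(1,0)∈J2 [4;0;3]
mobility = 9 − 0 − 3 = 6

M = 6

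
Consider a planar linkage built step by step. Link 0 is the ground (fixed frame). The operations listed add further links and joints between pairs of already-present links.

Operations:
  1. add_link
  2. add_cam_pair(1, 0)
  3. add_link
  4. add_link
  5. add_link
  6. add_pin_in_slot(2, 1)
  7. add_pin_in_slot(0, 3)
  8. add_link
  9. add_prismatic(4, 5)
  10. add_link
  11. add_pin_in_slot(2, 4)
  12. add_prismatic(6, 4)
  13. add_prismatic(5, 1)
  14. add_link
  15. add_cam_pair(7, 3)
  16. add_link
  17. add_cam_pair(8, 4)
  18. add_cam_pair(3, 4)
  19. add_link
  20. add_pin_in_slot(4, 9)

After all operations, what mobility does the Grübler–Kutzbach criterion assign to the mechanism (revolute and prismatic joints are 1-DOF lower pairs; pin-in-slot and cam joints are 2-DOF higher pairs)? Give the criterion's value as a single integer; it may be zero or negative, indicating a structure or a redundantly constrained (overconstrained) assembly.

M = 13

ground; <1,0,0>
#1 <2,0,0>
C:1↔0 J2 <2,0,1>
#2 <3,0,1>
#3 <4,0,1>
#4 <5,0,1>
PS:2↔1 J2 <5,0,2>
PS:0↔3 J2 <5,0,3>
#5 <6,0,3>
P:4↔5 J1 <6,1,3>
#6 <7,1,3>
PS:2↔4 J2 <7,1,4>
P:6↔4 J1 <7,2,4>
P:5↔1 J1 <7,3,4>
#7 <8,3,4>
C:7↔3 J2 <8,3,5>
#8 <9,3,5>
C:8↔4 J2 <9,3,6>
C:3↔4 J2 <9,3,7>
#9 <10,3,7>
PS:4↔9 J2 <10,3,8>
3×9 − 2×3 − 1×8 = 13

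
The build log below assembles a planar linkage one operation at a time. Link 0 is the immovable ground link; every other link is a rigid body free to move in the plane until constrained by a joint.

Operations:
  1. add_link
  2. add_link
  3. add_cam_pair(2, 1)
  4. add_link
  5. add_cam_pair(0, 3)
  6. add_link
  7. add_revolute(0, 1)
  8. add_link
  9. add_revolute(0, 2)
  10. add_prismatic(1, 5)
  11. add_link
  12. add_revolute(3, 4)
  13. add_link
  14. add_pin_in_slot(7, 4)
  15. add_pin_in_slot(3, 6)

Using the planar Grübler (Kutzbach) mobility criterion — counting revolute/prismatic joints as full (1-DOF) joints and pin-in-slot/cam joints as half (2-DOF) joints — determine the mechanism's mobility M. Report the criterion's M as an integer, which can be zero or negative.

M = 9

[1;0;0] (link 0 is ground)
L+ [2;0;0]
L+ [3;0;0]
C(2,1)∈J2 [3;0;1]
L+ [4;0;1]
C(0,3)∈J2 [4;0;2]
L+ [5;0;2]
R(0,1)∈J1 [5;1;2]
L+ [6;1;2]
R(0,2)∈J1 [6;2;2]
P(1,5)∈J1 [6;3;2]
L+ [7;3;2]
R(3,4)∈J1 [7;4;2]
L+ [8;4;2]
PS(7,4)∈J2 [8;4;3]
PS(3,6)∈J2 [8;4;4]
mobility = 21 − 8 − 4 = 9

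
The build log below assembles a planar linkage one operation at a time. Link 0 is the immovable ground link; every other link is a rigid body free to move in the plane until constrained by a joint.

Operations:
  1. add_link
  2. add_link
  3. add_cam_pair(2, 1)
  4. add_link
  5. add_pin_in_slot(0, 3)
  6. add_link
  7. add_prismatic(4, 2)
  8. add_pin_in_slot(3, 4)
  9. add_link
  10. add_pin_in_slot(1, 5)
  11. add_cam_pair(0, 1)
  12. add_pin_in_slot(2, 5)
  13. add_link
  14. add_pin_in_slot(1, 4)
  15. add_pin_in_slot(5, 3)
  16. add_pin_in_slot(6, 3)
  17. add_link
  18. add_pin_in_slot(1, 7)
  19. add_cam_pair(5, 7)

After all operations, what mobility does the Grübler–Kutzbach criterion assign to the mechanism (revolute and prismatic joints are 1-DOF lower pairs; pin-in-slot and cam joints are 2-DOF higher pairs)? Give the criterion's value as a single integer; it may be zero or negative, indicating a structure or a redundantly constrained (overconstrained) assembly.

M = 8

[1;0;0] (link 0 is ground)
L+ [2;0;0]
L+ [3;0;0]
C(2,1)∈J2 [3;0;1]
L+ [4;0;1]
PS(0,3)∈J2 [4;0;2]
L+ [5;0;2]
P(4,2)∈J1 [5;1;2]
PS(3,4)∈J2 [5;1;3]
L+ [6;1;3]
PS(1,5)∈J2 [6;1;4]
C(0,1)∈J2 [6;1;5]
PS(2,5)∈J2 [6;1;6]
L+ [7;1;6]
PS(1,4)∈J2 [7;1;7]
PS(5,3)∈J2 [7;1;8]
PS(6,3)∈J2 [7;1;9]
L+ [8;1;9]
PS(1,7)∈J2 [8;1;10]
C(5,7)∈J2 [8;1;11]
mobility = 21 − 2 − 11 = 8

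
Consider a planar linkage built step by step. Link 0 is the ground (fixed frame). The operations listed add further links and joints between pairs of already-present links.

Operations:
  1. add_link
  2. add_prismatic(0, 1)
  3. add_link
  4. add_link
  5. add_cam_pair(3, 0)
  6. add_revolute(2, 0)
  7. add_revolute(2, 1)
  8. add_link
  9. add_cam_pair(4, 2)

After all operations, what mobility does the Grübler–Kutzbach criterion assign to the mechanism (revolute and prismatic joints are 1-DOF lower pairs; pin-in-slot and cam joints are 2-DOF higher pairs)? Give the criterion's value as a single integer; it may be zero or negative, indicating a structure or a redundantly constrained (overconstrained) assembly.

M = 4

ground; <1,0,0>
#1 <2,0,0>
P:0↔1 J1 <2,1,0>
#2 <3,1,0>
#3 <4,1,0>
C:3↔0 J2 <4,1,1>
R:2↔0 J1 <4,2,1>
R:2↔1 J1 <4,3,1>
#4 <5,3,1>
C:4↔2 J2 <5,3,2>
3×4 − 2×3 − 1×2 = 4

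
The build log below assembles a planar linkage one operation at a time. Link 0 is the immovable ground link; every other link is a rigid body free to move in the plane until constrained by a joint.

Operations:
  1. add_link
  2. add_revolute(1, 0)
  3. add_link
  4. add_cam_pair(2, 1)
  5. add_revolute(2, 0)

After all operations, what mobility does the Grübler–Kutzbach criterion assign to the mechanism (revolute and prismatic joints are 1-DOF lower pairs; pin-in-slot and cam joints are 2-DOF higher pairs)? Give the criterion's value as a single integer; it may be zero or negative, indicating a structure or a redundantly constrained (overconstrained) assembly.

M = 1

ground; <1,0,0>
#1 <2,0,0>
R:1↔0 J1 <2,1,0>
#2 <3,1,0>
C:2↔1 J2 <3,1,1>
R:2↔0 J1 <3,2,1>
3×2 − 2×2 − 1×1 = 1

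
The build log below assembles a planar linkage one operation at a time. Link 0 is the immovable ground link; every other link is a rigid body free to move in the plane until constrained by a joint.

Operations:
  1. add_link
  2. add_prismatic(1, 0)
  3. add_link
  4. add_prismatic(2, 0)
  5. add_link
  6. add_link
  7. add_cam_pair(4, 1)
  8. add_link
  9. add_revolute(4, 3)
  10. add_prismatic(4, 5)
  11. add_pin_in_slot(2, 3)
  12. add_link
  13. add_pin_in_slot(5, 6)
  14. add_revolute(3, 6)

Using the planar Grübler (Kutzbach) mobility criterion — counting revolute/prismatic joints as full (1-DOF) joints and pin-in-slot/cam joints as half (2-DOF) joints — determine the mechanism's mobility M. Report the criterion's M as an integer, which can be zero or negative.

M = 5

ground; <1,0,0>
#1 <2,0,0>
P:1↔0 J1 <2,1,0>
#2 <3,1,0>
P:2↔0 J1 <3,2,0>
#3 <4,2,0>
#4 <5,2,0>
C:4↔1 J2 <5,2,1>
#5 <6,2,1>
R:4↔3 J1 <6,3,1>
P:4↔5 J1 <6,4,1>
PS:2↔3 J2 <6,4,2>
#6 <7,4,2>
PS:5↔6 J2 <7,4,3>
R:3↔6 J1 <7,5,3>
3×6 − 2×5 − 1×3 = 5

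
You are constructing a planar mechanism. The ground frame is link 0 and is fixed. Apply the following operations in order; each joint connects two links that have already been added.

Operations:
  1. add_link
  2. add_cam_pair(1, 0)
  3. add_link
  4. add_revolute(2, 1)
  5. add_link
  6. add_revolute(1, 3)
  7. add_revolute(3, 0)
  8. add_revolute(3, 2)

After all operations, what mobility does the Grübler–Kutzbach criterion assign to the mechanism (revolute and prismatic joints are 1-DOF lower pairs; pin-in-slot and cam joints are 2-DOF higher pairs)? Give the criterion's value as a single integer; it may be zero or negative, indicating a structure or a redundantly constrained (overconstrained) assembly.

link 0 = ground. State L|J1|J2 = 1|0|0
+link1  2|0|0
C(1,0) f=2→J2  2|0|1
+link2  3|0|1
R(2,1) f=1→J1  3|1|1
+link3  4|1|1
R(1,3) f=1→J1  4|2|1
R(3,0) f=1→J1  4|3|1
R(3,2) f=1→J1  4|4|1
M = 3(4−1)−2·4−1 = 9−8−1 = 0

M = 0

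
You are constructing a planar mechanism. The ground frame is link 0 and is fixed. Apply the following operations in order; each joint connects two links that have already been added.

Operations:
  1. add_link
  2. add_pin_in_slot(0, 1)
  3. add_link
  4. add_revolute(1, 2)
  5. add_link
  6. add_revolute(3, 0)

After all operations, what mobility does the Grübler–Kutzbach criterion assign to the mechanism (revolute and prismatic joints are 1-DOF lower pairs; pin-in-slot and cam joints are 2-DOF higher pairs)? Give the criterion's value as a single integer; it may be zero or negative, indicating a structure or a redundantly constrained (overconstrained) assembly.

[1;0;0] (link 0 is ground)
L+ [2;0;0]
PS(0,1)∈J2 [2;0;1]
L+ [3;0;1]
R(1,2)∈J1 [3;1;1]
L+ [4;1;1]
R(3,0)∈J1 [4;2;1]
mobility = 9 − 4 − 1 = 4

M = 4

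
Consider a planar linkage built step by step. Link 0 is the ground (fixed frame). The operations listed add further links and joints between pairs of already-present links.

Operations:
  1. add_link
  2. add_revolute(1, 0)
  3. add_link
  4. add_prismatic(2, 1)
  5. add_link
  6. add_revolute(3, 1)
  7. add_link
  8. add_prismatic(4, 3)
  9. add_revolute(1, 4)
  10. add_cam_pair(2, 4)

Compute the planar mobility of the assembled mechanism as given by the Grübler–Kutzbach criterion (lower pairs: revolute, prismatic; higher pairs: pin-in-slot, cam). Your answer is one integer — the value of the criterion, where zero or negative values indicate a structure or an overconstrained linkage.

M = 1

(L,J1,J2)=(1,0,0); link0 fixed
link1: (2,0,0)
R 1-0 [J1]: (2,1,0)
link2: (3,1,0)
P 2-1 [J1]: (3,2,0)
link3: (4,2,0)
R 3-1 [J1]: (4,3,0)
link4: (5,3,0)
P 4-3 [J1]: (5,4,0)
R 1-4 [J1]: (5,5,0)
C 2-4 [J2]: (5,5,1)
Grübler: 3·4 − 2·5 − 1 = 1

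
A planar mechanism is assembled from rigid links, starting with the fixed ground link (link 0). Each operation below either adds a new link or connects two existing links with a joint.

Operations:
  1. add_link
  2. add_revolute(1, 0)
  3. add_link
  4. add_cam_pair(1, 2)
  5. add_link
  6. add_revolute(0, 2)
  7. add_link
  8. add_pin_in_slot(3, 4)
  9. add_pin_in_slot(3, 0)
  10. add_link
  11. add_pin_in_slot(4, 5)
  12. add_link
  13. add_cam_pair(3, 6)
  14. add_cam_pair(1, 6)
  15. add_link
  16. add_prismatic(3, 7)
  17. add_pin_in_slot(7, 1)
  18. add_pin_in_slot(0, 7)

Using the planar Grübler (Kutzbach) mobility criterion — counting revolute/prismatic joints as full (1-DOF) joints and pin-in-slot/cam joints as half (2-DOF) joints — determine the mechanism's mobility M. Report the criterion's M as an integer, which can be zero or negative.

[1;0;0] (link 0 is ground)
L+ [2;0;0]
R(1,0)∈J1 [2;1;0]
L+ [3;1;0]
C(1,2)∈J2 [3;1;1]
L+ [4;1;1]
R(0,2)∈J1 [4;2;1]
L+ [5;2;1]
PS(3,4)∈J2 [5;2;2]
PS(3,0)∈J2 [5;2;3]
L+ [6;2;3]
PS(4,5)∈J2 [6;2;4]
L+ [7;2;4]
C(3,6)∈J2 [7;2;5]
C(1,6)∈J2 [7;2;6]
L+ [8;2;6]
P(3,7)∈J1 [8;3;6]
PS(7,1)∈J2 [8;3;7]
PS(0,7)∈J2 [8;3;8]
mobility = 21 − 6 − 8 = 7

M = 7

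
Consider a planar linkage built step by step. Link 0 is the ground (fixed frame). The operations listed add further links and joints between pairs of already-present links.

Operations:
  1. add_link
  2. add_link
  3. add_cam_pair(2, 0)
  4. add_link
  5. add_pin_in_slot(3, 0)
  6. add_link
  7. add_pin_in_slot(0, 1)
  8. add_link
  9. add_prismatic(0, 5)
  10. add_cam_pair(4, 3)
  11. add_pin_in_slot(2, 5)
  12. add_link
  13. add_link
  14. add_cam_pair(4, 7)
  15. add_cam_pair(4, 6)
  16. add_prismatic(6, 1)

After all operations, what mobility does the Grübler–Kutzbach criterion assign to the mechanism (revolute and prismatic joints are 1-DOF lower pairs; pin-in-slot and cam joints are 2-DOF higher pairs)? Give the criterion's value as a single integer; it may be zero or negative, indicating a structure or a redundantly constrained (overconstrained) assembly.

M = 10

L=1 J1=0 J2=0
add link → L=2 J1=0 J2=0
add link → L=3 J1=0 J2=0
C@2,0 dof=2 J2 → L=3 J1=0 J2=1
add link → L=4 J1=0 J2=1
PS@3,0 dof=2 J2 → L=4 J1=0 J2=2
add link → L=5 J1=0 J2=2
PS@0,1 dof=2 J2 → L=5 J1=0 J2=3
add link → L=6 J1=0 J2=3
P@0,5 dof=1 J1 → L=6 J1=1 J2=3
C@4,3 dof=2 J2 → L=6 J1=1 J2=4
PS@2,5 dof=2 J2 → L=6 J1=1 J2=5
add link → L=7 J1=1 J2=5
add link → L=8 J1=1 J2=5
C@4,7 dof=2 J2 → L=8 J1=1 J2=6
C@4,6 dof=2 J2 → L=8 J1=1 J2=7
P@6,1 dof=1 J1 → L=8 J1=2 J2=7
M=3(L−1)−2J1−J2=3·7−2·2−7=10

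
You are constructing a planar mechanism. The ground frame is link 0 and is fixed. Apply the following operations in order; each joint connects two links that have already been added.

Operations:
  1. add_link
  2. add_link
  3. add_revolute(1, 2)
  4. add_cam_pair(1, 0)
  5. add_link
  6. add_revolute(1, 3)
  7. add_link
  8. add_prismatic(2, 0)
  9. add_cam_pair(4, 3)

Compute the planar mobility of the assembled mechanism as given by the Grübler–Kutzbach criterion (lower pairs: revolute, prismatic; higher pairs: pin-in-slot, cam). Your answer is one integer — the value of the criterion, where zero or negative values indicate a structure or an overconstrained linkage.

link 0 = ground. State L|J1|J2 = 1|0|0
+link1  2|0|0
+link2  3|0|0
R(1,2) f=1→J1  3|1|0
C(1,0) f=2→J2  3|1|1
+link3  4|1|1
R(1,3) f=1→J1  4|2|1
+link4  5|2|1
P(2,0) f=1→J1  5|3|1
C(4,3) f=2→J2  5|3|2
M = 3(5−1)−2·3−2 = 12−6−2 = 4

M = 4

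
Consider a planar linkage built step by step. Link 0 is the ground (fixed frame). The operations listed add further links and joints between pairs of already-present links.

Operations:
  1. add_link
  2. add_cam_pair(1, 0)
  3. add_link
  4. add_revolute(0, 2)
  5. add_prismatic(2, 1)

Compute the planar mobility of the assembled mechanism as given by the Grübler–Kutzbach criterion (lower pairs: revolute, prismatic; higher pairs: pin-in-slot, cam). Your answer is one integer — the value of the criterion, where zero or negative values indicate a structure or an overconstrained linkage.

(L,J1,J2)=(1,0,0); link0 fixed
link1: (2,0,0)
C 1-0 [J2]: (2,0,1)
link2: (3,0,1)
R 0-2 [J1]: (3,1,1)
P 2-1 [J1]: (3,2,1)
Grübler: 3·2 − 2·2 − 1 = 1

M = 1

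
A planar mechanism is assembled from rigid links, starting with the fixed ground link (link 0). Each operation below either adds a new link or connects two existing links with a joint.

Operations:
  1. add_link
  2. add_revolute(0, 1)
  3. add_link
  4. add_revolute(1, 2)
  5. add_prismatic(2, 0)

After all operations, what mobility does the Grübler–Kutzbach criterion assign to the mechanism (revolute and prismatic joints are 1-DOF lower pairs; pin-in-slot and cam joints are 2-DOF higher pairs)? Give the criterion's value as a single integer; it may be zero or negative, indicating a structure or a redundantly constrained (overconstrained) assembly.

(L,J1,J2)=(1,0,0); link0 fixed
link1: (2,0,0)
R 0-1 [J1]: (2,1,0)
link2: (3,1,0)
R 1-2 [J1]: (3,2,0)
P 2-0 [J1]: (3,3,0)
Grübler: 3·2 − 2·3 − 0 = 0

M = 0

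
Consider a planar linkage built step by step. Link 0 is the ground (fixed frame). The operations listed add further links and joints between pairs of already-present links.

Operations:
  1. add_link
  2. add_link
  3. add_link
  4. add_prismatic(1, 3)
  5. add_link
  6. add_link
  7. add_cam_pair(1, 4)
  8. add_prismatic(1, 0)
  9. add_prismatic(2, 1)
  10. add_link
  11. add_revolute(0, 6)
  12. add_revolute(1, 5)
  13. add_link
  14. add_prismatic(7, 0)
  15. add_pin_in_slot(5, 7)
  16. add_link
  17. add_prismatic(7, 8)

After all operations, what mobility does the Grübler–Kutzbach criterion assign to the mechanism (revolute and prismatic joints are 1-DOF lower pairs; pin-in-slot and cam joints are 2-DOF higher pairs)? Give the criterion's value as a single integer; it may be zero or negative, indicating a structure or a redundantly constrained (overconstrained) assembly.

L=1 J1=0 J2=0
add link → L=2 J1=0 J2=0
add link → L=3 J1=0 J2=0
add link → L=4 J1=0 J2=0
P@1,3 dof=1 J1 → L=4 J1=1 J2=0
add link → L=5 J1=1 J2=0
add link → L=6 J1=1 J2=0
C@1,4 dof=2 J2 → L=6 J1=1 J2=1
P@1,0 dof=1 J1 → L=6 J1=2 J2=1
P@2,1 dof=1 J1 → L=6 J1=3 J2=1
add link → L=7 J1=3 J2=1
R@0,6 dof=1 J1 → L=7 J1=4 J2=1
R@1,5 dof=1 J1 → L=7 J1=5 J2=1
add link → L=8 J1=5 J2=1
P@7,0 dof=1 J1 → L=8 J1=6 J2=1
PS@5,7 dof=2 J2 → L=8 J1=6 J2=2
add link → L=9 J1=6 J2=2
P@7,8 dof=1 J1 → L=9 J1=7 J2=2
M=3(L−1)−2J1−J2=3·8−2·7−2=8

M = 8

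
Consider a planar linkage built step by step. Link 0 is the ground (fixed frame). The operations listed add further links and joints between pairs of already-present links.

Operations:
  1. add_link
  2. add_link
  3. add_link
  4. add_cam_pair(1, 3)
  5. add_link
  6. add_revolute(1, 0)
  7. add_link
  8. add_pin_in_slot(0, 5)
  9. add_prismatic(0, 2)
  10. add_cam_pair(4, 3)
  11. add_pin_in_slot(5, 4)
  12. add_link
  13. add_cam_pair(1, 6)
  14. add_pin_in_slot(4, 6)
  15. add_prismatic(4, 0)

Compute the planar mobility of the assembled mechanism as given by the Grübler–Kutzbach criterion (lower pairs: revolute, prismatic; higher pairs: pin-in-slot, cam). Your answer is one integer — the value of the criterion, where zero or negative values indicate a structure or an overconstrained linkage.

link 0 = ground. State L|J1|J2 = 1|0|0
+link1  2|0|0
+link2  3|0|0
+link3  4|0|0
C(1,3) f=2→J2  4|0|1
+link4  5|0|1
R(1,0) f=1→J1  5|1|1
+link5  6|1|1
PS(0,5) f=2→J2  6|1|2
P(0,2) f=1→J1  6|2|2
C(4,3) f=2→J2  6|2|3
PS(5,4) f=2→J2  6|2|4
+link6  7|2|4
C(1,6) f=2→J2  7|2|5
PS(4,6) f=2→J2  7|2|6
P(4,0) f=1→J1  7|3|6
M = 3(7−1)−2·3−6 = 18−6−6 = 6

M = 6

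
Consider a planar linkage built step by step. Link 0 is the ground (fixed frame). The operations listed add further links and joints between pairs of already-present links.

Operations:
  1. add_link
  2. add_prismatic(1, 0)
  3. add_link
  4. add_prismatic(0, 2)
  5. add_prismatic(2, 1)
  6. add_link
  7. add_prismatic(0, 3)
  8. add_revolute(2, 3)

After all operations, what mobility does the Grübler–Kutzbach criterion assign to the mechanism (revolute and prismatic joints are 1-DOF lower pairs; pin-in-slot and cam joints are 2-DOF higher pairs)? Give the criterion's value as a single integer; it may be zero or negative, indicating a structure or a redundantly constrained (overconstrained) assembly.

M = -1

link 0 = ground. State L|J1|J2 = 1|0|0
+link1  2|0|0
P(1,0) f=1→J1  2|1|0
+link2  3|1|0
P(0,2) f=1→J1  3|2|0
P(2,1) f=1→J1  3|3|0
+link3  4|3|0
P(0,3) f=1→J1  4|4|0
R(2,3) f=1→J1  4|5|0
M = 3(4−1)−2·5−0 = 9−10−0 = -1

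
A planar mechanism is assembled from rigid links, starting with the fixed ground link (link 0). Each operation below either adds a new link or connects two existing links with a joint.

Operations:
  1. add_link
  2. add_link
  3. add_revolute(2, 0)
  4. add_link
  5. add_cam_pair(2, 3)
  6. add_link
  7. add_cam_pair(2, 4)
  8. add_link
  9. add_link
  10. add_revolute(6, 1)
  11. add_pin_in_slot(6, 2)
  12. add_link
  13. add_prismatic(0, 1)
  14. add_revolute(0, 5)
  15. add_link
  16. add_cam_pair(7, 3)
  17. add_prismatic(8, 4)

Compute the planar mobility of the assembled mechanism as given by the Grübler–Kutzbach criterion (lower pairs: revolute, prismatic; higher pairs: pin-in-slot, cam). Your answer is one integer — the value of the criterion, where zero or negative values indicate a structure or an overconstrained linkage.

L=1 J1=0 J2=0
add link → L=2 J1=0 J2=0
add link → L=3 J1=0 J2=0
R@2,0 dof=1 J1 → L=3 J1=1 J2=0
add link → L=4 J1=1 J2=0
C@2,3 dof=2 J2 → L=4 J1=1 J2=1
add link → L=5 J1=1 J2=1
C@2,4 dof=2 J2 → L=5 J1=1 J2=2
add link → L=6 J1=1 J2=2
add link → L=7 J1=1 J2=2
R@6,1 dof=1 J1 → L=7 J1=2 J2=2
PS@6,2 dof=2 J2 → L=7 J1=2 J2=3
add link → L=8 J1=2 J2=3
P@0,1 dof=1 J1 → L=8 J1=3 J2=3
R@0,5 dof=1 J1 → L=8 J1=4 J2=3
add link → L=9 J1=4 J2=3
C@7,3 dof=2 J2 → L=9 J1=4 J2=4
P@8,4 dof=1 J1 → L=9 J1=5 J2=4
M=3(L−1)−2J1−J2=3·8−2·5−4=10

M = 10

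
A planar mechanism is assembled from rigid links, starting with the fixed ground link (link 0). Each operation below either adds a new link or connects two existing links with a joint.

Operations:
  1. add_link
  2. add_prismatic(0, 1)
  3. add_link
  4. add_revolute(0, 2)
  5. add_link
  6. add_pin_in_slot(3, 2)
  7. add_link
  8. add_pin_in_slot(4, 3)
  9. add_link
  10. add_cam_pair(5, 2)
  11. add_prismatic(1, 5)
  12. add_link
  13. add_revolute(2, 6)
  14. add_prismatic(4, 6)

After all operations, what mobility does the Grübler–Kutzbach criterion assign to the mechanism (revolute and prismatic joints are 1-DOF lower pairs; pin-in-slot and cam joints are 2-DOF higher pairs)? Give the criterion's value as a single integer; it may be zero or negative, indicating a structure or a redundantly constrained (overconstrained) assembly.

link 0 = ground. State L|J1|J2 = 1|0|0
+link1  2|0|0
P(0,1) f=1→J1  2|1|0
+link2  3|1|0
R(0,2) f=1→J1  3|2|0
+link3  4|2|0
PS(3,2) f=2→J2  4|2|1
+link4  5|2|1
PS(4,3) f=2→J2  5|2|2
+link5  6|2|2
C(5,2) f=2→J2  6|2|3
P(1,5) f=1→J1  6|3|3
+link6  7|3|3
R(2,6) f=1→J1  7|4|3
P(4,6) f=1→J1  7|5|3
M = 3(7−1)−2·5−3 = 18−10−3 = 5

M = 5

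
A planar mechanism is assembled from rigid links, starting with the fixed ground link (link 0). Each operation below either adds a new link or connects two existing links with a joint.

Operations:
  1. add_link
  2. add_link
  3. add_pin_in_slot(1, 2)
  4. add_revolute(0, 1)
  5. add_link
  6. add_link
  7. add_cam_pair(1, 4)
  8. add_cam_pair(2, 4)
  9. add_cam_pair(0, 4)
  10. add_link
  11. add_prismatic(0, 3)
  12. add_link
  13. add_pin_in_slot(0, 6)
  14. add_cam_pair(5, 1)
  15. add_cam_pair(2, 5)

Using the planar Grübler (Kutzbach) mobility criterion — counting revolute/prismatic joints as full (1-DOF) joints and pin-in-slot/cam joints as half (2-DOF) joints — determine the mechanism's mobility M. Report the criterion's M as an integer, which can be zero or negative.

link 0 = ground. State L|J1|J2 = 1|0|0
+link1  2|0|0
+link2  3|0|0
PS(1,2) f=2→J2  3|0|1
R(0,1) f=1→J1  3|1|1
+link3  4|1|1
+link4  5|1|1
C(1,4) f=2→J2  5|1|2
C(2,4) f=2→J2  5|1|3
C(0,4) f=2→J2  5|1|4
+link5  6|1|4
P(0,3) f=1→J1  6|2|4
+link6  7|2|4
PS(0,6) f=2→J2  7|2|5
C(5,1) f=2→J2  7|2|6
C(2,5) f=2→J2  7|2|7
M = 3(7−1)−2·2−7 = 18−4−7 = 7

M = 7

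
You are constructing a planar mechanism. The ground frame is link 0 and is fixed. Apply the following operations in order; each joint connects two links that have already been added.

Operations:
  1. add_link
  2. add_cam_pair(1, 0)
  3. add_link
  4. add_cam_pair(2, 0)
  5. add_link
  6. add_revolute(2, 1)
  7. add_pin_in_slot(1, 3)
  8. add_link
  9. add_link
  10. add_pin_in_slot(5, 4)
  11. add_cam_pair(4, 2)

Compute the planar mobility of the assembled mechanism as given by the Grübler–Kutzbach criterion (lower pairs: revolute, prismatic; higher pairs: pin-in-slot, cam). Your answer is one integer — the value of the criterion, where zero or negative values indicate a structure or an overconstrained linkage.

M = 8

(L,J1,J2)=(1,0,0); link0 fixed
link1: (2,0,0)
C 1-0 [J2]: (2,0,1)
link2: (3,0,1)
C 2-0 [J2]: (3,0,2)
link3: (4,0,2)
R 2-1 [J1]: (4,1,2)
PS 1-3 [J2]: (4,1,3)
link4: (5,1,3)
link5: (6,1,3)
PS 5-4 [J2]: (6,1,4)
C 4-2 [J2]: (6,1,5)
Grübler: 3·5 − 2·1 − 5 = 8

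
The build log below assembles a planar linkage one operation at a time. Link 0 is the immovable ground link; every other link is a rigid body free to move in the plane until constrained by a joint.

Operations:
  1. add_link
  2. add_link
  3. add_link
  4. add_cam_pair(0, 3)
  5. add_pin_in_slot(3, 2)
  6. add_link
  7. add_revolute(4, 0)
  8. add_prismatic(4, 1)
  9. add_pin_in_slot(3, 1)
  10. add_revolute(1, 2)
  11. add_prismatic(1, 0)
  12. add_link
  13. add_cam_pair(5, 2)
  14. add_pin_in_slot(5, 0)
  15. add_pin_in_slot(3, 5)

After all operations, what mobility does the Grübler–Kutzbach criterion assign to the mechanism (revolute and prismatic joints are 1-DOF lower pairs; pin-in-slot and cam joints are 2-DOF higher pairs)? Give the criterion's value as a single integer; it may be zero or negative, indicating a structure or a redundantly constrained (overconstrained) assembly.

ground; <1,0,0>
#1 <2,0,0>
#2 <3,0,0>
#3 <4,0,0>
C:0↔3 J2 <4,0,1>
PS:3↔2 J2 <4,0,2>
#4 <5,0,2>
R:4↔0 J1 <5,1,2>
P:4↔1 J1 <5,2,2>
PS:3↔1 J2 <5,2,3>
R:1↔2 J1 <5,3,3>
P:1↔0 J1 <5,4,3>
#5 <6,4,3>
C:5↔2 J2 <6,4,4>
PS:5↔0 J2 <6,4,5>
PS:3↔5 J2 <6,4,6>
3×5 − 2×4 − 1×6 = 1

M = 1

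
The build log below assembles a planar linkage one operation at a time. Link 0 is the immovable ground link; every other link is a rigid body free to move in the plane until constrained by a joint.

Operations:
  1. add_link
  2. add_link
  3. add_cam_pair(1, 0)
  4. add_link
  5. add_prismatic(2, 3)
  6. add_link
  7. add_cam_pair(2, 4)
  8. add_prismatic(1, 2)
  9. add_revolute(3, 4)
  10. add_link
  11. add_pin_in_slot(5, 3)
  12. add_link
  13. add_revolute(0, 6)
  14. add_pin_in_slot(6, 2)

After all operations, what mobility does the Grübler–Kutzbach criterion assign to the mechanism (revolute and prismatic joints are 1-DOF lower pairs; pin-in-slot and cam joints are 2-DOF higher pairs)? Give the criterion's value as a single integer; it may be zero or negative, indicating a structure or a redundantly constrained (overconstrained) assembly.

M = 6

ground; <1,0,0>
#1 <2,0,0>
#2 <3,0,0>
C:1↔0 J2 <3,0,1>
#3 <4,0,1>
P:2↔3 J1 <4,1,1>
#4 <5,1,1>
C:2↔4 J2 <5,1,2>
P:1↔2 J1 <5,2,2>
R:3↔4 J1 <5,3,2>
#5 <6,3,2>
PS:5↔3 J2 <6,3,3>
#6 <7,3,3>
R:0↔6 J1 <7,4,3>
PS:6↔2 J2 <7,4,4>
3×6 − 2×4 − 1×4 = 6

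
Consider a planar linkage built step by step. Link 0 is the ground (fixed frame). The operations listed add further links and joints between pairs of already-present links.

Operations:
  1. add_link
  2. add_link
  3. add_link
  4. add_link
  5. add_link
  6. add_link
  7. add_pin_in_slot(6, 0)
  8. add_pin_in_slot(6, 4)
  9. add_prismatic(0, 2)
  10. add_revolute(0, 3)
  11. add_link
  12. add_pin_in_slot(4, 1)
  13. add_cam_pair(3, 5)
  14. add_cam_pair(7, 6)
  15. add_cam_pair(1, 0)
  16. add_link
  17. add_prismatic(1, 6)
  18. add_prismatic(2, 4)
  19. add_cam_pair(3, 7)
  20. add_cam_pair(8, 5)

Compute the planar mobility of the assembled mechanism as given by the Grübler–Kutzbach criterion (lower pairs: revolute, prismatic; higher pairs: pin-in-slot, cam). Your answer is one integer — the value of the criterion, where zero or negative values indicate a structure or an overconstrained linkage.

M = 8

link 0 = ground. State L|J1|J2 = 1|0|0
+link1  2|0|0
+link2  3|0|0
+link3  4|0|0
+link4  5|0|0
+link5  6|0|0
+link6  7|0|0
PS(6,0) f=2→J2  7|0|1
PS(6,4) f=2→J2  7|0|2
P(0,2) f=1→J1  7|1|2
R(0,3) f=1→J1  7|2|2
+link7  8|2|2
PS(4,1) f=2→J2  8|2|3
C(3,5) f=2→J2  8|2|4
C(7,6) f=2→J2  8|2|5
C(1,0) f=2→J2  8|2|6
+link8  9|2|6
P(1,6) f=1→J1  9|3|6
P(2,4) f=1→J1  9|4|6
C(3,7) f=2→J2  9|4|7
C(8,5) f=2→J2  9|4|8
M = 3(9−1)−2·4−8 = 24−8−8 = 8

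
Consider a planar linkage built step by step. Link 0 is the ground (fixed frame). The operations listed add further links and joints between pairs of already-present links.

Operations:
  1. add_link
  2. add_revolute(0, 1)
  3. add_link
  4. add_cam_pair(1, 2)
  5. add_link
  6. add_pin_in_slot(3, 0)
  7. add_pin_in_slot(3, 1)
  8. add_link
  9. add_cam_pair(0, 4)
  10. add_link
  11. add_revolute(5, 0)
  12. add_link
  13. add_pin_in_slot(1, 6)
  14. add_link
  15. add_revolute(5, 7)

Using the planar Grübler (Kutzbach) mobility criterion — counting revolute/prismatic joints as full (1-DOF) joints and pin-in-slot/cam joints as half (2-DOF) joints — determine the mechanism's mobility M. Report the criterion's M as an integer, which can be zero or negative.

L=1 J1=0 J2=0
add link → L=2 J1=0 J2=0
R@0,1 dof=1 J1 → L=2 J1=1 J2=0
add link → L=3 J1=1 J2=0
C@1,2 dof=2 J2 → L=3 J1=1 J2=1
add link → L=4 J1=1 J2=1
PS@3,0 dof=2 J2 → L=4 J1=1 J2=2
PS@3,1 dof=2 J2 → L=4 J1=1 J2=3
add link → L=5 J1=1 J2=3
C@0,4 dof=2 J2 → L=5 J1=1 J2=4
add link → L=6 J1=1 J2=4
R@5,0 dof=1 J1 → L=6 J1=2 J2=4
add link → L=7 J1=2 J2=4
PS@1,6 dof=2 J2 → L=7 J1=2 J2=5
add link → L=8 J1=2 J2=5
R@5,7 dof=1 J1 → L=8 J1=3 J2=5
M=3(L−1)−2J1−J2=3·7−2·3−5=10

M = 10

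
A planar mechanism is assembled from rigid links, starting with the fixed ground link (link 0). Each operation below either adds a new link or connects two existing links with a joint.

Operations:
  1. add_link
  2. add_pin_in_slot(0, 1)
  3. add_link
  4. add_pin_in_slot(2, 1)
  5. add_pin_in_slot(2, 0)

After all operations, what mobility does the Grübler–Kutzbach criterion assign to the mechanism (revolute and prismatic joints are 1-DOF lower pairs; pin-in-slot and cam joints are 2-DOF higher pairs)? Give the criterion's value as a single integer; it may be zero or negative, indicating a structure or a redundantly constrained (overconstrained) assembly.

link 0 = ground. State L|J1|J2 = 1|0|0
+link1  2|0|0
PS(0,1) f=2→J2  2|0|1
+link2  3|0|1
PS(2,1) f=2→J2  3|0|2
PS(2,0) f=2→J2  3|0|3
M = 3(3−1)−2·0−3 = 6−0−3 = 3

M = 3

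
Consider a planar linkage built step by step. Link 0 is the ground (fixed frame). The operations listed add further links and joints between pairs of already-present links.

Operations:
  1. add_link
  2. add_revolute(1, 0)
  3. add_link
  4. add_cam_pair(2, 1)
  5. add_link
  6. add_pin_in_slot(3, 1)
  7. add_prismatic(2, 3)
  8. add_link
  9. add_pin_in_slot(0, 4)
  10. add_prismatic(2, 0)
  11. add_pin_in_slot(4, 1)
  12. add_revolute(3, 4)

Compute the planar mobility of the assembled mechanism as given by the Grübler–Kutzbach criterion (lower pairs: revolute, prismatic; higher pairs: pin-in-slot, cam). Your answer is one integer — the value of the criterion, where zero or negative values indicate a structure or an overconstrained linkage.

ground; <1,0,0>
#1 <2,0,0>
R:1↔0 J1 <2,1,0>
#2 <3,1,0>
C:2↔1 J2 <3,1,1>
#3 <4,1,1>
PS:3↔1 J2 <4,1,2>
P:2↔3 J1 <4,2,2>
#4 <5,2,2>
PS:0↔4 J2 <5,2,3>
P:2↔0 J1 <5,3,3>
PS:4↔1 J2 <5,3,4>
R:3↔4 J1 <5,4,4>
3×4 − 2×4 − 1×4 = 0

M = 0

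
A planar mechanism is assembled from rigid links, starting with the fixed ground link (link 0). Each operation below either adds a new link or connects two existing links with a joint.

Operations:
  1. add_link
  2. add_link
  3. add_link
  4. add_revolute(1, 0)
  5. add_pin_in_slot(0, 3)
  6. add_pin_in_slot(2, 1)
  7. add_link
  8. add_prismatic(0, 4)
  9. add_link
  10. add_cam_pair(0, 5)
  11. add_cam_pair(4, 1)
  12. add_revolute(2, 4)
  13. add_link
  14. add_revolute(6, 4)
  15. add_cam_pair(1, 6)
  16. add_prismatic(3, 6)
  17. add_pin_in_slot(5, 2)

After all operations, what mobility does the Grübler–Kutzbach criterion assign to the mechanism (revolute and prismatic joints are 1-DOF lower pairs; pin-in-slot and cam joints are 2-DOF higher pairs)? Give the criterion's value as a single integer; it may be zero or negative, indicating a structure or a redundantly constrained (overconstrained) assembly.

M = 2

ground; <1,0,0>
#1 <2,0,0>
#2 <3,0,0>
#3 <4,0,0>
R:1↔0 J1 <4,1,0>
PS:0↔3 J2 <4,1,1>
PS:2↔1 J2 <4,1,2>
#4 <5,1,2>
P:0↔4 J1 <5,2,2>
#5 <6,2,2>
C:0↔5 J2 <6,2,3>
C:4↔1 J2 <6,2,4>
R:2↔4 J1 <6,3,4>
#6 <7,3,4>
R:6↔4 J1 <7,4,4>
C:1↔6 J2 <7,4,5>
P:3↔6 J1 <7,5,5>
PS:5↔2 J2 <7,5,6>
3×6 − 2×5 − 1×6 = 2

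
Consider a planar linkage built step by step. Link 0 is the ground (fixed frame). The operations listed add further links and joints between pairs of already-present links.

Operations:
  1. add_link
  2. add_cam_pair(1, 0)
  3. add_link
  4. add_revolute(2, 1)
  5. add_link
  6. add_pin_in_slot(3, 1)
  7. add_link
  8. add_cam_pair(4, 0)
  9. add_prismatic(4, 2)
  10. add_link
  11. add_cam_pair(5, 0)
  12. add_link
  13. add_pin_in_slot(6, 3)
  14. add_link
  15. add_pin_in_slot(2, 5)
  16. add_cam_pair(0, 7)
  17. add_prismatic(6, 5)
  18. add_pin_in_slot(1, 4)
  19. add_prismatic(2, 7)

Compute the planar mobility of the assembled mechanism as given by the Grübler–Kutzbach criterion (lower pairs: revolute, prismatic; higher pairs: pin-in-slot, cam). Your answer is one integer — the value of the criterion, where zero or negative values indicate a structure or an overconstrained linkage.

M = 5

(L,J1,J2)=(1,0,0); link0 fixed
link1: (2,0,0)
C 1-0 [J2]: (2,0,1)
link2: (3,0,1)
R 2-1 [J1]: (3,1,1)
link3: (4,1,1)
PS 3-1 [J2]: (4,1,2)
link4: (5,1,2)
C 4-0 [J2]: (5,1,3)
P 4-2 [J1]: (5,2,3)
link5: (6,2,3)
C 5-0 [J2]: (6,2,4)
link6: (7,2,4)
PS 6-3 [J2]: (7,2,5)
link7: (8,2,5)
PS 2-5 [J2]: (8,2,6)
C 0-7 [J2]: (8,2,7)
P 6-5 [J1]: (8,3,7)
PS 1-4 [J2]: (8,3,8)
P 2-7 [J1]: (8,4,8)
Grübler: 3·7 − 2·4 − 8 = 5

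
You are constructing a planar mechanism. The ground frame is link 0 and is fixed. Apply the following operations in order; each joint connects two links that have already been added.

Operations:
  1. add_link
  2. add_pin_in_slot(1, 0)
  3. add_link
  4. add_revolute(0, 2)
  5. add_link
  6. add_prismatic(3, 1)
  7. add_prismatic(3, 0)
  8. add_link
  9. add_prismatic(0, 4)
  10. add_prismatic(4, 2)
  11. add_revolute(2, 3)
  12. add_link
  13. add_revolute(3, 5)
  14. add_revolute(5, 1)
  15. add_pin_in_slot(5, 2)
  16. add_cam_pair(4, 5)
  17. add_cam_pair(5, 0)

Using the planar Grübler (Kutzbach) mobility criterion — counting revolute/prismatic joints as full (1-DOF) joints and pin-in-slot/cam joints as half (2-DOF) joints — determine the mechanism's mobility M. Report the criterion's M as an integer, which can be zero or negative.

M = -5

link 0 = ground. State L|J1|J2 = 1|0|0
+link1  2|0|0
PS(1,0) f=2→J2  2|0|1
+link2  3|0|1
R(0,2) f=1→J1  3|1|1
+link3  4|1|1
P(3,1) f=1→J1  4|2|1
P(3,0) f=1→J1  4|3|1
+link4  5|3|1
P(0,4) f=1→J1  5|4|1
P(4,2) f=1→J1  5|5|1
R(2,3) f=1→J1  5|6|1
+link5  6|6|1
R(3,5) f=1→J1  6|7|1
R(5,1) f=1→J1  6|8|1
PS(5,2) f=2→J2  6|8|2
C(4,5) f=2→J2  6|8|3
C(5,0) f=2→J2  6|8|4
M = 3(6−1)−2·8−4 = 15−16−4 = -5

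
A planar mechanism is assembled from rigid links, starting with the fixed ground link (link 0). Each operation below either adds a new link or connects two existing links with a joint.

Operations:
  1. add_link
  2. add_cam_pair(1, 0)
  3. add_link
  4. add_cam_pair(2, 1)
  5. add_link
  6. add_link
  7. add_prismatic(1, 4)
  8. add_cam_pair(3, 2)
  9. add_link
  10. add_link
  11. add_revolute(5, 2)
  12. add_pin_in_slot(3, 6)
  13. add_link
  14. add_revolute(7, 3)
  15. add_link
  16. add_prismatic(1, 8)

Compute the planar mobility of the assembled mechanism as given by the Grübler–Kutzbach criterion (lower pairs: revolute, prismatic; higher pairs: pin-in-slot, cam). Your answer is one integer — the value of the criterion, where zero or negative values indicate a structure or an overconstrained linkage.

M = 12

link 0 = ground. State L|J1|J2 = 1|0|0
+link1  2|0|0
C(1,0) f=2→J2  2|0|1
+link2  3|0|1
C(2,1) f=2→J2  3|0|2
+link3  4|0|2
+link4  5|0|2
P(1,4) f=1→J1  5|1|2
C(3,2) f=2→J2  5|1|3
+link5  6|1|3
+link6  7|1|3
R(5,2) f=1→J1  7|2|3
PS(3,6) f=2→J2  7|2|4
+link7  8|2|4
R(7,3) f=1→J1  8|3|4
+link8  9|3|4
P(1,8) f=1→J1  9|4|4
M = 3(9−1)−2·4−4 = 24−8−4 = 12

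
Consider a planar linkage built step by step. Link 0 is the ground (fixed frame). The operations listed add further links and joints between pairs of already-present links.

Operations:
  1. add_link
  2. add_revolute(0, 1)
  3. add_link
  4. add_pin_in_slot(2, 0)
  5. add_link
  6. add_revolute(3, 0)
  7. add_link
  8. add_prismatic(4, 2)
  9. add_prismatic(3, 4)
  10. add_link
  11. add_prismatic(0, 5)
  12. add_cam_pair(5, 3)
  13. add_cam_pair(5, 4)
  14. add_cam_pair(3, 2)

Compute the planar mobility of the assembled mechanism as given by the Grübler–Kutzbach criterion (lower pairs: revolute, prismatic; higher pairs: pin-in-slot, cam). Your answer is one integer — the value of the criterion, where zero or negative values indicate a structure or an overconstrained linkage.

M = 1

L=1 J1=0 J2=0
add link → L=2 J1=0 J2=0
R@0,1 dof=1 J1 → L=2 J1=1 J2=0
add link → L=3 J1=1 J2=0
PS@2,0 dof=2 J2 → L=3 J1=1 J2=1
add link → L=4 J1=1 J2=1
R@3,0 dof=1 J1 → L=4 J1=2 J2=1
add link → L=5 J1=2 J2=1
P@4,2 dof=1 J1 → L=5 J1=3 J2=1
P@3,4 dof=1 J1 → L=5 J1=4 J2=1
add link → L=6 J1=4 J2=1
P@0,5 dof=1 J1 → L=6 J1=5 J2=1
C@5,3 dof=2 J2 → L=6 J1=5 J2=2
C@5,4 dof=2 J2 → L=6 J1=5 J2=3
C@3,2 dof=2 J2 → L=6 J1=5 J2=4
M=3(L−1)−2J1−J2=3·5−2·5−4=1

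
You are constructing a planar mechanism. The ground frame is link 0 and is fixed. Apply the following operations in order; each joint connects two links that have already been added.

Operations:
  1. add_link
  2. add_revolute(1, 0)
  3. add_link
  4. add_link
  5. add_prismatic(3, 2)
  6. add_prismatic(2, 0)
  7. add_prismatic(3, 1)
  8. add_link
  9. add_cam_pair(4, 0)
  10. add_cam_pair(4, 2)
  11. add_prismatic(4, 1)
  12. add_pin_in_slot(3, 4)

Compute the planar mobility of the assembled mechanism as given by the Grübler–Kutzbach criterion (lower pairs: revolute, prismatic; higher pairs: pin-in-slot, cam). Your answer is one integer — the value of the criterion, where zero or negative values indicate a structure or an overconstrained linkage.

M = -1

(L,J1,J2)=(1,0,0); link0 fixed
link1: (2,0,0)
R 1-0 [J1]: (2,1,0)
link2: (3,1,0)
link3: (4,1,0)
P 3-2 [J1]: (4,2,0)
P 2-0 [J1]: (4,3,0)
P 3-1 [J1]: (4,4,0)
link4: (5,4,0)
C 4-0 [J2]: (5,4,1)
C 4-2 [J2]: (5,4,2)
P 4-1 [J1]: (5,5,2)
PS 3-4 [J2]: (5,5,3)
Grübler: 3·4 − 2·5 − 3 = -1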